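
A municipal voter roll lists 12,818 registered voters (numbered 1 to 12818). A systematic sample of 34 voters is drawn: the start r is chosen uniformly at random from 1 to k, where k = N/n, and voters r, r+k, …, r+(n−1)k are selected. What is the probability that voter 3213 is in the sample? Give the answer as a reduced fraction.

k = 12818/34 = 377.
Voter 3213 is selected iff r ≡ 3213 (mod 377); exactly one such r in {1,…,377}.
Inclusion probability = 1/377.

1/377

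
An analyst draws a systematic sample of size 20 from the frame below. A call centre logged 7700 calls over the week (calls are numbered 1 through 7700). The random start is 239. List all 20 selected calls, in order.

k = N/n = 7700/20 = 385
call 1: 239
call 2: 239 + 385 = 624
call 3: 624 + 385 = 1009
call 4: 1009 + 385 = 1394
call 5: 1394 + 385 = 1779
call 6: 1779 + 385 = 2164
call 7: 2164 + 385 = 2549
call 8: 2549 + 385 = 2934
call 9: 2934 + 385 = 3319
call 10: 3319 + 385 = 3704
call 11: 3704 + 385 = 4089
call 12: 4089 + 385 = 4474
call 13: 4474 + 385 = 4859
call 14: 4859 + 385 = 5244
call 15: 5244 + 385 = 5629
call 16: 5629 + 385 = 6014
call 17: 6014 + 385 = 6399
call 18: 6399 + 385 = 6784
call 19: 6784 + 385 = 7169
call 20: 7169 + 385 = 7554

239, 624, 1009, 1394, 1779, 2164, 2549, 2934, 3319, 3704, 4089, 4474, 4859, 5244, 5629, 6014, 6399, 6784, 7169, 7554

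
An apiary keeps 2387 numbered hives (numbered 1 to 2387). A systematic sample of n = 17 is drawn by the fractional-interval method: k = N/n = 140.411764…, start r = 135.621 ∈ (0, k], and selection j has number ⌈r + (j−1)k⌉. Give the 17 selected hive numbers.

j=1: r + 0k = 135.621 → ⌈·⌉ = 136
j=2: r + 1k = 276.032764… → ⌈·⌉ = 277
j=3: r + 2k = 416.444529… → ⌈·⌉ = 417
j=4: r + 3k = 556.856294… → ⌈·⌉ = 557
j=5: r + 4k = 697.268058… → ⌈·⌉ = 698
j=6: r + 5k = 837.679823… → ⌈·⌉ = 838
j=7: r + 6k = 978.091588… → ⌈·⌉ = 979
j=8: r + 7k = 1118.503352… → ⌈·⌉ = 1119
j=9: r + 8k = 1258.915117… → ⌈·⌉ = 1259
j=10: r + 9k = 1399.326882… → ⌈·⌉ = 1400
j=11: r + 10k = 1539.738647… → ⌈·⌉ = 1540
j=12: r + 11k = 1680.150411… → ⌈·⌉ = 1681
j=13: r + 12k = 1820.562176… → ⌈·⌉ = 1821
j=14: r + 13k = 1960.973941… → ⌈·⌉ = 1961
j=15: r + 14k = 2101.385705… → ⌈·⌉ = 2102
j=16: r + 15k = 2241.797470… → ⌈·⌉ = 2242
j=17: r + 16k = 2382.209235… → ⌈·⌉ = 2383

136, 277, 417, 557, 698, 838, 979, 1119, 1259, 1400, 1540, 1681, 1821, 1961, 2102, 2242, 2383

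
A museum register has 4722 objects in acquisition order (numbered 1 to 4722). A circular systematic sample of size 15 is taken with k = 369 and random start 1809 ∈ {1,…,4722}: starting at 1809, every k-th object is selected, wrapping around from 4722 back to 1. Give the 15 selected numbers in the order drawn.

Selection 1: 1809
Selection 2: 1809 + 369 = 2178
Selection 3: 2178 + 369 = 2547
Selection 4: 2547 + 369 = 2916
Selection 5: 2916 + 369 = 3285
Selection 6: 3285 + 369 = 3654
Selection 7: 3654 + 369 = 4023
Selection 8: 4023 + 369 = 4392
Selection 9: 4392 + 369 = 4761 → 4761 − 4722 = 39
Selection 10: 39 + 369 = 408
Selection 11: 408 + 369 = 777
Selection 12: 777 + 369 = 1146
Selection 13: 1146 + 369 = 1515
Selection 14: 1515 + 369 = 1884
Selection 15: 1884 + 369 = 2253

1809, 2178, 2547, 2916, 3285, 3654, 4023, 4392, 39, 408, 777, 1146, 1515, 1884, 2253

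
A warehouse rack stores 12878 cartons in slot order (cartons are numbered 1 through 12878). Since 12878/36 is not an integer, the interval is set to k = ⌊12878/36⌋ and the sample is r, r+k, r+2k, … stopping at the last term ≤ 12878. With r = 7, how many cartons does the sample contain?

k = ⌊12878/36⌋ = 357
Achieved size = ⌊(12878 − 7)/357⌋ + 1 = ⌊12871/357⌋ + 1 = 36 + 1 = 37
(last selection: 7 + 36×357 = 12859 ≤ 12878; next would be 13216 > 12878)

37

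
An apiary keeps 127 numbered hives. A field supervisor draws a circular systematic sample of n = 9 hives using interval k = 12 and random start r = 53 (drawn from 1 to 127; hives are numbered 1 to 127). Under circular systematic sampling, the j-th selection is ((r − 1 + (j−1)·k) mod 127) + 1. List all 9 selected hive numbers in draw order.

53, 65, 77, 89, 101, 113, 125, 10, 22

Selection 1: 53
Selection 2: 53 + 12 = 65
Selection 3: 65 + 12 = 77
Selection 4: 77 + 12 = 89
Selection 5: 89 + 12 = 101
Selection 6: 101 + 12 = 113
Selection 7: 113 + 12 = 125
Selection 8: 125 + 12 = 137 → 137 − 127 = 10
Selection 9: 10 + 12 = 22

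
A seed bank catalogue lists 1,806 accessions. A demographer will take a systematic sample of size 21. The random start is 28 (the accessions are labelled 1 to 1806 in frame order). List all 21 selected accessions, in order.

28, 114, 200, 286, 372, 458, 544, 630, 716, 802, 888, 974, 1060, 1146, 1232, 1318, 1404, 1490, 1576, 1662, 1748

k = N/n = 1806/21 = 86
accession 1: 28
accession 2: 28 + 86 = 114
accession 3: 114 + 86 = 200
accession 4: 200 + 86 = 286
accession 5: 286 + 86 = 372
accession 6: 372 + 86 = 458
accession 7: 458 + 86 = 544
accession 8: 544 + 86 = 630
accession 9: 630 + 86 = 716
accession 10: 716 + 86 = 802
accession 11: 802 + 86 = 888
accession 12: 888 + 86 = 974
accession 13: 974 + 86 = 1060
accession 14: 1060 + 86 = 1146
accession 15: 1146 + 86 = 1232
accession 16: 1232 + 86 = 1318
accession 17: 1318 + 86 = 1404
accession 18: 1404 + 86 = 1490
accession 19: 1490 + 86 = 1576
accession 20: 1576 + 86 = 1662
accession 21: 1662 + 86 = 1748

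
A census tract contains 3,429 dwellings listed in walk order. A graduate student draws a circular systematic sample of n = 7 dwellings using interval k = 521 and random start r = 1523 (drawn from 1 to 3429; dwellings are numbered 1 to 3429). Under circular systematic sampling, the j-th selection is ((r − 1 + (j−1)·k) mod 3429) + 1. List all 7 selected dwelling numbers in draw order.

Selection 1: 1523
Selection 2: 1523 + 521 = 2044
Selection 3: 2044 + 521 = 2565
Selection 4: 2565 + 521 = 3086
Selection 5: 3086 + 521 = 3607 → 3607 − 3429 = 178
Selection 6: 178 + 521 = 699
Selection 7: 699 + 521 = 1220

1523, 2044, 2565, 3086, 178, 699, 1220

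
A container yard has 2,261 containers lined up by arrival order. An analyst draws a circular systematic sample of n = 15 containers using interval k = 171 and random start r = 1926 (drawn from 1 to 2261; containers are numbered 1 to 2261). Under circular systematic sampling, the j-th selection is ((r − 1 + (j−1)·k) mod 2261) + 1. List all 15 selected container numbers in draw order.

1926, 2097, 7, 178, 349, 520, 691, 862, 1033, 1204, 1375, 1546, 1717, 1888, 2059

Selection 1: 1926
Selection 2: 1926 + 171 = 2097
Selection 3: 2097 + 171 = 2268 → 2268 − 2261 = 7
Selection 4: 7 + 171 = 178
Selection 5: 178 + 171 = 349
Selection 6: 349 + 171 = 520
Selection 7: 520 + 171 = 691
Selection 8: 691 + 171 = 862
Selection 9: 862 + 171 = 1033
Selection 10: 1033 + 171 = 1204
Selection 11: 1204 + 171 = 1375
Selection 12: 1375 + 171 = 1546
Selection 13: 1546 + 171 = 1717
Selection 14: 1717 + 171 = 1888
Selection 15: 1888 + 171 = 2059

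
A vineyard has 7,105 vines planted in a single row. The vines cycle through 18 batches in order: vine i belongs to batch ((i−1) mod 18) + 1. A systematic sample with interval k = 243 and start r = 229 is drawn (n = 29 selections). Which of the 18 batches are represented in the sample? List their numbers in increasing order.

4, 13

Consecutive selections differ by k = 243, so their batch numbers differ by 243 mod 18 = 9.
gcd(243, 18) = 9, so the sample visits 18/9 = 2 distinct residues mod 18.
Start 229 is batch 13; the batches hit are 4, 13.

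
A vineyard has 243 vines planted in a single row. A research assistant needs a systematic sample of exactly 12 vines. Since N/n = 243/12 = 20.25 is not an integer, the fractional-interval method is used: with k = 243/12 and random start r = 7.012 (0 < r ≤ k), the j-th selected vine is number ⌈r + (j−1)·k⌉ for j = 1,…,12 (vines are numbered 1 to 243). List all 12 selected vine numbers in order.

8, 28, 48, 68, 89, 109, 129, 149, 170, 190, 210, 230

j=1: r + 0k = 7.012 → ⌈·⌉ = 8
j=2: r + 1k = 27.262 → ⌈·⌉ = 28
j=3: r + 2k = 47.512 → ⌈·⌉ = 48
j=4: r + 3k = 67.762 → ⌈·⌉ = 68
j=5: r + 4k = 88.012 → ⌈·⌉ = 89
j=6: r + 5k = 108.262 → ⌈·⌉ = 109
j=7: r + 6k = 128.512 → ⌈·⌉ = 129
j=8: r + 7k = 148.762 → ⌈·⌉ = 149
j=9: r + 8k = 169.012 → ⌈·⌉ = 170
j=10: r + 9k = 189.262 → ⌈·⌉ = 190
j=11: r + 10k = 209.512 → ⌈·⌉ = 210
j=12: r + 11k = 229.762 → ⌈·⌉ = 230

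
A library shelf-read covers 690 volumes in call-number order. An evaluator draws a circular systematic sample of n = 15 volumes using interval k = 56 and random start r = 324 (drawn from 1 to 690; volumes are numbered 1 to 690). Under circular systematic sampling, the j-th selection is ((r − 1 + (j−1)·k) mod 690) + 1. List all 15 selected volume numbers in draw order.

324, 380, 436, 492, 548, 604, 660, 26, 82, 138, 194, 250, 306, 362, 418

Selection 1: 324
Selection 2: 324 + 56 = 380
Selection 3: 380 + 56 = 436
Selection 4: 436 + 56 = 492
Selection 5: 492 + 56 = 548
Selection 6: 548 + 56 = 604
Selection 7: 604 + 56 = 660
Selection 8: 660 + 56 = 716 → 716 − 690 = 26
Selection 9: 26 + 56 = 82
Selection 10: 82 + 56 = 138
Selection 11: 138 + 56 = 194
Selection 12: 194 + 56 = 250
Selection 13: 250 + 56 = 306
Selection 14: 306 + 56 = 362
Selection 15: 362 + 56 = 418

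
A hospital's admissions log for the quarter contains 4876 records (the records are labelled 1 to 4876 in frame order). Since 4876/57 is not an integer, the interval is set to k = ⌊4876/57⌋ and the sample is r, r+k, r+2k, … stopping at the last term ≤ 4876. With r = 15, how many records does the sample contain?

k = ⌊4876/57⌋ = 85
Achieved size = ⌊(4876 − 15)/85⌋ + 1 = ⌊4861/85⌋ + 1 = 57 + 1 = 58
(last selection: 15 + 57×85 = 4860 ≤ 4876; next would be 4945 > 4876)

58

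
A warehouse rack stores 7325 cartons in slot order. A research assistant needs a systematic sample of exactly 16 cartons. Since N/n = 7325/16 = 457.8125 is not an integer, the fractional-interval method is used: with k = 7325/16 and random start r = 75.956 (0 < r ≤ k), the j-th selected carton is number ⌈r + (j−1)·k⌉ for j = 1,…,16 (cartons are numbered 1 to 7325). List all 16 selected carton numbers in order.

76, 534, 992, 1450, 1908, 2366, 2823, 3281, 3739, 4197, 4655, 5112, 5570, 6028, 6486, 6944

j=1: r + 0k = 75.956 → ⌈·⌉ = 76
j=2: r + 1k = 533.7685 → ⌈·⌉ = 534
j=3: r + 2k = 991.581 → ⌈·⌉ = 992
j=4: r + 3k = 1449.3935 → ⌈·⌉ = 1450
j=5: r + 4k = 1907.206 → ⌈·⌉ = 1908
j=6: r + 5k = 2365.0185 → ⌈·⌉ = 2366
j=7: r + 6k = 2822.831 → ⌈·⌉ = 2823
j=8: r + 7k = 3280.6435 → ⌈·⌉ = 3281
j=9: r + 8k = 3738.456 → ⌈·⌉ = 3739
j=10: r + 9k = 4196.2685 → ⌈·⌉ = 4197
j=11: r + 10k = 4654.081 → ⌈·⌉ = 4655
j=12: r + 11k = 5111.8935 → ⌈·⌉ = 5112
j=13: r + 12k = 5569.706 → ⌈·⌉ = 5570
j=14: r + 13k = 6027.5185 → ⌈·⌉ = 6028
j=15: r + 14k = 6485.331 → ⌈·⌉ = 6486
j=16: r + 15k = 6943.1435 → ⌈·⌉ = 6944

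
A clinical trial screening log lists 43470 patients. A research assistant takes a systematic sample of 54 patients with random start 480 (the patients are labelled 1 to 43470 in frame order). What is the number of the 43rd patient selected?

34290

k = 43470/54 = 805
43rd selection = r + (43−1)·k = 480 + 42×805 = 480 + 33810 = 34290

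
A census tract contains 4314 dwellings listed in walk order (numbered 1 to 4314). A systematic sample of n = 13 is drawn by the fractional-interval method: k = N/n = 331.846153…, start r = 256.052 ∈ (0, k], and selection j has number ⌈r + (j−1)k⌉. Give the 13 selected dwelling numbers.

257, 588, 920, 1252, 1584, 1916, 2248, 2579, 2911, 3243, 3575, 3907, 4239

j=1: r + 0k = 256.052 → ⌈·⌉ = 257
j=2: r + 1k = 587.898153… → ⌈·⌉ = 588
j=3: r + 2k = 919.744307… → ⌈·⌉ = 920
j=4: r + 3k = 1251.590461… → ⌈·⌉ = 1252
j=5: r + 4k = 1583.436615… → ⌈·⌉ = 1584
j=6: r + 5k = 1915.282769… → ⌈·⌉ = 1916
j=7: r + 6k = 2247.128923… → ⌈·⌉ = 2248
j=8: r + 7k = 2578.975076… → ⌈·⌉ = 2579
j=9: r + 8k = 2910.821230… → ⌈·⌉ = 2911
j=10: r + 9k = 3242.667384… → ⌈·⌉ = 3243
j=11: r + 10k = 3574.513538… → ⌈·⌉ = 3575
j=12: r + 11k = 3906.359692… → ⌈·⌉ = 3907
j=13: r + 12k = 4238.205846… → ⌈·⌉ = 4239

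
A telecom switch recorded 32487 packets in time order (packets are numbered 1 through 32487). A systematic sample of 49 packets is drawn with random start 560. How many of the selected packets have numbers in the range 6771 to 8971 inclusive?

3

k = 32487/49 = 663
First selection ≥ 6771: 560 + ⌈(6771−560)/663⌉·663 = 560 + 10×663 = 7190
Last selection ≤ 8971: 560 + ⌊(8971−560)/663⌋·663 = 560 + 12×663 = 8516
Count = 12 − 10 + 1 = 3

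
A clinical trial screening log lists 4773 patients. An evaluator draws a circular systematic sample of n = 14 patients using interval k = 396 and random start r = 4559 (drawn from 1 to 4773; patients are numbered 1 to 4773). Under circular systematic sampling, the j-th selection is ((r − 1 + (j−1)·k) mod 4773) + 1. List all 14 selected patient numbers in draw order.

4559, 182, 578, 974, 1370, 1766, 2162, 2558, 2954, 3350, 3746, 4142, 4538, 161

Selection 1: 4559
Selection 2: 4559 + 396 = 4955 → 4955 − 4773 = 182
Selection 3: 182 + 396 = 578
Selection 4: 578 + 396 = 974
Selection 5: 974 + 396 = 1370
Selection 6: 1370 + 396 = 1766
Selection 7: 1766 + 396 = 2162
Selection 8: 2162 + 396 = 2558
Selection 9: 2558 + 396 = 2954
Selection 10: 2954 + 396 = 3350
Selection 11: 3350 + 396 = 3746
Selection 12: 3746 + 396 = 4142
Selection 13: 4142 + 396 = 4538
Selection 14: 4538 + 396 = 4934 → 4934 − 4773 = 161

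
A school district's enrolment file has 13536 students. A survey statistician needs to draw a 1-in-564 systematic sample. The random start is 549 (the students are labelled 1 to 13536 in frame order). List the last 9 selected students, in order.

9009, 9573, 10137, 10701, 11265, 11829, 12393, 12957, 13521

16th selection = 549 + 15×564 = 9009
17th: 9009 + 564 = 9573
18th: 9573 + 564 = 10137
19th: 10137 + 564 = 10701
20th: 10701 + 564 = 11265
21st: 11265 + 564 = 11829
22nd: 11829 + 564 = 12393
23rd: 12393 + 564 = 12957
24th: 12957 + 564 = 13521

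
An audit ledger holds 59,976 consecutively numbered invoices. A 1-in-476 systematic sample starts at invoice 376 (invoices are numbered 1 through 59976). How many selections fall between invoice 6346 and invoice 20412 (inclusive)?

30

k = 476
First selection ≥ 6346: 376 + ⌈(6346−376)/476⌉·476 = 376 + 13×476 = 6564
Last selection ≤ 20412: 376 + ⌊(20412−376)/476⌋·476 = 376 + 42×476 = 20368
Count = 42 − 13 + 1 = 30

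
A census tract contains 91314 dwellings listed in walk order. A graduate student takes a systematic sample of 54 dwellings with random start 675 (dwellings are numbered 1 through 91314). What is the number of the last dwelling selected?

k = 91314/54 = 1691
54th selection = r + (54−1)·k = 675 + 53×1691 = 675 + 89623 = 90298

90298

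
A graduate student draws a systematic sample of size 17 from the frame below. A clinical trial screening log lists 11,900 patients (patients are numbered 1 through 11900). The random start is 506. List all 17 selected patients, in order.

k = N/n = 11900/17 = 700
patient 1: 506
patient 2: 506 + 700 = 1206
patient 3: 1206 + 700 = 1906
patient 4: 1906 + 700 = 2606
patient 5: 2606 + 700 = 3306
patient 6: 3306 + 700 = 4006
patient 7: 4006 + 700 = 4706
patient 8: 4706 + 700 = 5406
patient 9: 5406 + 700 = 6106
patient 10: 6106 + 700 = 6806
patient 11: 6806 + 700 = 7506
patient 12: 7506 + 700 = 8206
patient 13: 8206 + 700 = 8906
patient 14: 8906 + 700 = 9606
patient 15: 9606 + 700 = 10306
patient 16: 10306 + 700 = 11006
patient 17: 11006 + 700 = 11706

506, 1206, 1906, 2606, 3306, 4006, 4706, 5406, 6106, 6806, 7506, 8206, 8906, 9606, 10306, 11006, 11706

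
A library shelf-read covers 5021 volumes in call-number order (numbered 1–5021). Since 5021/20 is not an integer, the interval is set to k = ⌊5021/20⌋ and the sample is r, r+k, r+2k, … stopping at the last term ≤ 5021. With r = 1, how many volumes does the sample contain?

k = ⌊5021/20⌋ = 251
Achieved size = ⌊(5021 − 1)/251⌋ + 1 = ⌊5020/251⌋ + 1 = 20 + 1 = 21
(last selection: 1 + 20×251 = 5021 ≤ 5021; next would be 5272 > 5021)

21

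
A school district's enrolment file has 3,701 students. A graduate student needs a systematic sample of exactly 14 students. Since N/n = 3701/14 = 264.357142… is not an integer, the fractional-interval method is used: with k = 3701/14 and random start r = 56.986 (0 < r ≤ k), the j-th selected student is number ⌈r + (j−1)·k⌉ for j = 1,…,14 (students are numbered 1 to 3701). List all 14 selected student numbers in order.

57, 322, 586, 851, 1115, 1379, 1644, 1908, 2172, 2437, 2701, 2965, 3230, 3494

j=1: r + 0k = 56.986 → ⌈·⌉ = 57
j=2: r + 1k = 321.343142… → ⌈·⌉ = 322
j=3: r + 2k = 585.700285… → ⌈·⌉ = 586
j=4: r + 3k = 850.057428… → ⌈·⌉ = 851
j=5: r + 4k = 1114.414571… → ⌈·⌉ = 1115
j=6: r + 5k = 1378.771714… → ⌈·⌉ = 1379
j=7: r + 6k = 1643.128857… → ⌈·⌉ = 1644
j=8: r + 7k = 1907.486 → ⌈·⌉ = 1908
j=9: r + 8k = 2171.843142… → ⌈·⌉ = 2172
j=10: r + 9k = 2436.200285… → ⌈·⌉ = 2437
j=11: r + 10k = 2700.557428… → ⌈·⌉ = 2701
j=12: r + 11k = 2964.914571… → ⌈·⌉ = 2965
j=13: r + 12k = 3229.271714… → ⌈·⌉ = 3230
j=14: r + 13k = 3493.628857… → ⌈·⌉ = 3494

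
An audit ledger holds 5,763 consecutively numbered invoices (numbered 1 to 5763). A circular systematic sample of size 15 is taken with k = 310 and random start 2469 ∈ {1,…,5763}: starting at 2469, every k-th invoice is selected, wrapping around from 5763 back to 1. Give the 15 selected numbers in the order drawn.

2469, 2779, 3089, 3399, 3709, 4019, 4329, 4639, 4949, 5259, 5569, 116, 426, 736, 1046

Selection 1: 2469
Selection 2: 2469 + 310 = 2779
Selection 3: 2779 + 310 = 3089
Selection 4: 3089 + 310 = 3399
Selection 5: 3399 + 310 = 3709
Selection 6: 3709 + 310 = 4019
Selection 7: 4019 + 310 = 4329
Selection 8: 4329 + 310 = 4639
Selection 9: 4639 + 310 = 4949
Selection 10: 4949 + 310 = 5259
Selection 11: 5259 + 310 = 5569
Selection 12: 5569 + 310 = 5879 → 5879 − 5763 = 116
Selection 13: 116 + 310 = 426
Selection 14: 426 + 310 = 736
Selection 15: 736 + 310 = 1046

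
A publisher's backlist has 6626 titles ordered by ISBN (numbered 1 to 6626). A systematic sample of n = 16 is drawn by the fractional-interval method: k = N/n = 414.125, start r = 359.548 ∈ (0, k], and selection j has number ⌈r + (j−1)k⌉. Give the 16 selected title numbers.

j=1: r + 0k = 359.548 → ⌈·⌉ = 360
j=2: r + 1k = 773.673 → ⌈·⌉ = 774
j=3: r + 2k = 1187.798 → ⌈·⌉ = 1188
j=4: r + 3k = 1601.923 → ⌈·⌉ = 1602
j=5: r + 4k = 2016.048 → ⌈·⌉ = 2017
j=6: r + 5k = 2430.173 → ⌈·⌉ = 2431
j=7: r + 6k = 2844.298 → ⌈·⌉ = 2845
j=8: r + 7k = 3258.423 → ⌈·⌉ = 3259
j=9: r + 8k = 3672.548 → ⌈·⌉ = 3673
j=10: r + 9k = 4086.673 → ⌈·⌉ = 4087
j=11: r + 10k = 4500.798 → ⌈·⌉ = 4501
j=12: r + 11k = 4914.923 → ⌈·⌉ = 4915
j=13: r + 12k = 5329.048 → ⌈·⌉ = 5330
j=14: r + 13k = 5743.173 → ⌈·⌉ = 5744
j=15: r + 14k = 6157.298 → ⌈·⌉ = 6158
j=16: r + 15k = 6571.423 → ⌈·⌉ = 6572

360, 774, 1188, 1602, 2017, 2431, 2845, 3259, 3673, 4087, 4501, 4915, 5330, 5744, 6158, 6572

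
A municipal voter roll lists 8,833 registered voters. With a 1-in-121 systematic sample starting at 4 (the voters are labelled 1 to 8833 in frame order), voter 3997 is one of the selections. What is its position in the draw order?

k = 121
position = (3997 − 4)/121 + 1 = 3993/121 + 1 = 33 + 1 = 34

34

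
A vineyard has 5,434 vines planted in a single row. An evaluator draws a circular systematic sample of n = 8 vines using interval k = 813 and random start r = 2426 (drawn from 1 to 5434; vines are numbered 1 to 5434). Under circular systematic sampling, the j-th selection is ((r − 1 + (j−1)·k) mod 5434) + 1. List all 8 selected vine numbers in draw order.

Selection 1: 2426
Selection 2: 2426 + 813 = 3239
Selection 3: 3239 + 813 = 4052
Selection 4: 4052 + 813 = 4865
Selection 5: 4865 + 813 = 5678 → 5678 − 5434 = 244
Selection 6: 244 + 813 = 1057
Selection 7: 1057 + 813 = 1870
Selection 8: 1870 + 813 = 2683

2426, 3239, 4052, 4865, 244, 1057, 1870, 2683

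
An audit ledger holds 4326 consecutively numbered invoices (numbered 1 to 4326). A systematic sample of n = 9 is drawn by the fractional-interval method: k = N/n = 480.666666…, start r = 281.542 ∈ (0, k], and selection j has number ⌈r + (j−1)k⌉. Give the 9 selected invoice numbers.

j=1: r + 0k = 281.542 → ⌈·⌉ = 282
j=2: r + 1k = 762.208666… → ⌈·⌉ = 763
j=3: r + 2k = 1242.875333… → ⌈·⌉ = 1243
j=4: r + 3k = 1723.542 → ⌈·⌉ = 1724
j=5: r + 4k = 2204.208666… → ⌈·⌉ = 2205
j=6: r + 5k = 2684.875333… → ⌈·⌉ = 2685
j=7: r + 6k = 3165.542 → ⌈·⌉ = 3166
j=8: r + 7k = 3646.208666… → ⌈·⌉ = 3647
j=9: r + 8k = 4126.875333… → ⌈·⌉ = 4127

282, 763, 1243, 1724, 2205, 2685, 3166, 3647, 4127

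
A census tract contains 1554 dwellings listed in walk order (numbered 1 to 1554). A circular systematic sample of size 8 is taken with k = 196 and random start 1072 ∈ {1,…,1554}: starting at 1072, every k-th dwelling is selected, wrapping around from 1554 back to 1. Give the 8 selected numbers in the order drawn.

Selection 1: 1072
Selection 2: 1072 + 196 = 1268
Selection 3: 1268 + 196 = 1464
Selection 4: 1464 + 196 = 1660 → 1660 − 1554 = 106
Selection 5: 106 + 196 = 302
Selection 6: 302 + 196 = 498
Selection 7: 498 + 196 = 694
Selection 8: 694 + 196 = 890

1072, 1268, 1464, 106, 302, 498, 694, 890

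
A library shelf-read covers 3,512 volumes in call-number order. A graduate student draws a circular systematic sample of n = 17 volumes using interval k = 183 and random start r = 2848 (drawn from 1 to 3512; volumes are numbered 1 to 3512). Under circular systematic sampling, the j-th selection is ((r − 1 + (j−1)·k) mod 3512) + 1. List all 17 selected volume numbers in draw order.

Selection 1: 2848
Selection 2: 2848 + 183 = 3031
Selection 3: 3031 + 183 = 3214
Selection 4: 3214 + 183 = 3397
Selection 5: 3397 + 183 = 3580 → 3580 − 3512 = 68
Selection 6: 68 + 183 = 251
Selection 7: 251 + 183 = 434
Selection 8: 434 + 183 = 617
Selection 9: 617 + 183 = 800
Selection 10: 800 + 183 = 983
Selection 11: 983 + 183 = 1166
Selection 12: 1166 + 183 = 1349
Selection 13: 1349 + 183 = 1532
Selection 14: 1532 + 183 = 1715
Selection 15: 1715 + 183 = 1898
Selection 16: 1898 + 183 = 2081
Selection 17: 2081 + 183 = 2264

2848, 3031, 3214, 3397, 68, 251, 434, 617, 800, 983, 1166, 1349, 1532, 1715, 1898, 2081, 2264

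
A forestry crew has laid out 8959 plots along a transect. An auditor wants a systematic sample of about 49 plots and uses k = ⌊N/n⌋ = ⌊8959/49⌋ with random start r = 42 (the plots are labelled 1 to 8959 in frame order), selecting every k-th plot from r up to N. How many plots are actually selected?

k = ⌊8959/49⌋ = 182
Achieved size = ⌊(8959 − 42)/182⌋ + 1 = ⌊8917/182⌋ + 1 = 48 + 1 = 49
(last selection: 42 + 48×182 = 8778 ≤ 8959; next would be 8960 > 8959)

49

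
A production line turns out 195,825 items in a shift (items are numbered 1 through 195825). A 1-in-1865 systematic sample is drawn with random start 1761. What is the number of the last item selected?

k = 1865
105th selection = r + (105−1)·k = 1761 + 104×1865 = 1761 + 193960 = 195721

195721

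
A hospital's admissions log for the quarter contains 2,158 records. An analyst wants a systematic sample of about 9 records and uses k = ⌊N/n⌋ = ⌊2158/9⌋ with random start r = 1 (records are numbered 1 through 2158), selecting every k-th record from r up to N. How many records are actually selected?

10

k = ⌊2158/9⌋ = 239
Achieved size = ⌊(2158 − 1)/239⌋ + 1 = ⌊2157/239⌋ + 1 = 9 + 1 = 10
(last selection: 1 + 9×239 = 2152 ≤ 2158; next would be 2391 > 2158)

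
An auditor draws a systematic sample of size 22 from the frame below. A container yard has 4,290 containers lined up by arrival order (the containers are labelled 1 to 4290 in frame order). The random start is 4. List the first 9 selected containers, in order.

4, 199, 394, 589, 784, 979, 1174, 1369, 1564

k = N/n = 4290/22 = 195
container 1: 4
container 2: 4 + 195 = 199
container 3: 199 + 195 = 394
container 4: 394 + 195 = 589
container 5: 589 + 195 = 784
container 6: 784 + 195 = 979
container 7: 979 + 195 = 1174
container 8: 1174 + 195 = 1369
container 9: 1369 + 195 = 1564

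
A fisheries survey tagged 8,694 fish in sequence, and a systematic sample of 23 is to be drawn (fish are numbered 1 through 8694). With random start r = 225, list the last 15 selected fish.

3249, 3627, 4005, 4383, 4761, 5139, 5517, 5895, 6273, 6651, 7029, 7407, 7785, 8163, 8541

k = N/n = 8694/23 = 378
9th selection = 225 + 8×378 = 3249
10th: 3249 + 378 = 3627
11th: 3627 + 378 = 4005
12th: 4005 + 378 = 4383
13th: 4383 + 378 = 4761
14th: 4761 + 378 = 5139
15th: 5139 + 378 = 5517
16th: 5517 + 378 = 5895
17th: 5895 + 378 = 6273
18th: 6273 + 378 = 6651
19th: 6651 + 378 = 7029
20th: 7029 + 378 = 7407
21st: 7407 + 378 = 7785
22nd: 7785 + 378 = 8163
23rd: 8163 + 378 = 8541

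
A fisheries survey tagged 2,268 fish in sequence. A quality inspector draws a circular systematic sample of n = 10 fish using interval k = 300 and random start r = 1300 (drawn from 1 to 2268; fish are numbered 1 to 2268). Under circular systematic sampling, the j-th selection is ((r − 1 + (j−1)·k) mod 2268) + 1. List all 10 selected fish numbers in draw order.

1300, 1600, 1900, 2200, 232, 532, 832, 1132, 1432, 1732

Selection 1: 1300
Selection 2: 1300 + 300 = 1600
Selection 3: 1600 + 300 = 1900
Selection 4: 1900 + 300 = 2200
Selection 5: 2200 + 300 = 2500 → 2500 − 2268 = 232
Selection 6: 232 + 300 = 532
Selection 7: 532 + 300 = 832
Selection 8: 832 + 300 = 1132
Selection 9: 1132 + 300 = 1432
Selection 10: 1432 + 300 = 1732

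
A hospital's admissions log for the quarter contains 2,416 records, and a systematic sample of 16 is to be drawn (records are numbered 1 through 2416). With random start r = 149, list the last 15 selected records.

300, 451, 602, 753, 904, 1055, 1206, 1357, 1508, 1659, 1810, 1961, 2112, 2263, 2414

k = N/n = 2416/16 = 151
2nd selection = 149 + 1×151 = 300
3rd: 300 + 151 = 451
4th: 451 + 151 = 602
5th: 602 + 151 = 753
6th: 753 + 151 = 904
7th: 904 + 151 = 1055
8th: 1055 + 151 = 1206
9th: 1206 + 151 = 1357
10th: 1357 + 151 = 1508
11th: 1508 + 151 = 1659
12th: 1659 + 151 = 1810
13th: 1810 + 151 = 1961
14th: 1961 + 151 = 2112
15th: 2112 + 151 = 2263
16th: 2263 + 151 = 2414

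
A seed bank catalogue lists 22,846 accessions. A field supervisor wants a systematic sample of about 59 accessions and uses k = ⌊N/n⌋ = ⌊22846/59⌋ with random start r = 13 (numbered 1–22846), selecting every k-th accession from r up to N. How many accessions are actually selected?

k = ⌊22846/59⌋ = 387
Achieved size = ⌊(22846 − 13)/387⌋ + 1 = ⌊22833/387⌋ + 1 = 59 + 1 = 60
(last selection: 13 + 59×387 = 22846 ≤ 22846; next would be 23233 > 22846)

60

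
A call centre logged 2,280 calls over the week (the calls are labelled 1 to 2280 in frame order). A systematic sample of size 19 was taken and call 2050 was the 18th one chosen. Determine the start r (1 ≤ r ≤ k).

10

k = 2280/19 = 120
r = 2050 − (18−1)×120 = 2050 − 2040 = 10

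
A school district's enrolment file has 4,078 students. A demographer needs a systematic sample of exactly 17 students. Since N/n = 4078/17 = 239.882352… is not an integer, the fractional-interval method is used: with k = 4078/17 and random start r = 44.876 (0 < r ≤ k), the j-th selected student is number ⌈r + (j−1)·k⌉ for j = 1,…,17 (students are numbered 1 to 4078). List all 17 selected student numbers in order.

45, 285, 525, 765, 1005, 1245, 1485, 1725, 1964, 2204, 2444, 2684, 2924, 3164, 3404, 3644, 3883

j=1: r + 0k = 44.876 → ⌈·⌉ = 45
j=2: r + 1k = 284.758352… → ⌈·⌉ = 285
j=3: r + 2k = 524.640705… → ⌈·⌉ = 525
j=4: r + 3k = 764.523058… → ⌈·⌉ = 765
j=5: r + 4k = 1004.405411… → ⌈·⌉ = 1005
j=6: r + 5k = 1244.287764… → ⌈·⌉ = 1245
j=7: r + 6k = 1484.170117… → ⌈·⌉ = 1485
j=8: r + 7k = 1724.052470… → ⌈·⌉ = 1725
j=9: r + 8k = 1963.934823… → ⌈·⌉ = 1964
j=10: r + 9k = 2203.817176… → ⌈·⌉ = 2204
j=11: r + 10k = 2443.699529… → ⌈·⌉ = 2444
j=12: r + 11k = 2683.581882… → ⌈·⌉ = 2684
j=13: r + 12k = 2923.464235… → ⌈·⌉ = 2924
j=14: r + 13k = 3163.346588… → ⌈·⌉ = 3164
j=15: r + 14k = 3403.228941… → ⌈·⌉ = 3404
j=16: r + 15k = 3643.111294… → ⌈·⌉ = 3644
j=17: r + 16k = 3882.993647… → ⌈·⌉ = 3883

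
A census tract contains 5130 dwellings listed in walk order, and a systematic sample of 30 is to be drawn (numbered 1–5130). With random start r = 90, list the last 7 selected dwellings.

4023, 4194, 4365, 4536, 4707, 4878, 5049

k = N/n = 5130/30 = 171
24th selection = 90 + 23×171 = 4023
25th: 4023 + 171 = 4194
26th: 4194 + 171 = 4365
27th: 4365 + 171 = 4536
28th: 4536 + 171 = 4707
29th: 4707 + 171 = 4878
30th: 4878 + 171 = 5049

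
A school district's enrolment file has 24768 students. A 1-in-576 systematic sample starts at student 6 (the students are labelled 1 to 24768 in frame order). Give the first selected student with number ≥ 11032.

11526

k = 576
Steps past start: ⌈(11032 − 6)/576⌉ = ⌈11026/576⌉ = 20
Selected student: 6 + 20×576 = 11526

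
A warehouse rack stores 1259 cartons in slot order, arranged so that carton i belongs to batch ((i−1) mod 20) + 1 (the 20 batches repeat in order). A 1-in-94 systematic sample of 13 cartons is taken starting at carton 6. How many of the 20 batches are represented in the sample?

10

Consecutive selections differ by k = 94, so their batch numbers differ by 94 mod 20 = 14.
gcd(94, 20) = 2, so the sample visits 20/2 = 10 distinct residues mod 20.
Start 6 is batch 6; the batches hit are 2, 4, 6, 8, 10, 12, 14, 16, 18, 20.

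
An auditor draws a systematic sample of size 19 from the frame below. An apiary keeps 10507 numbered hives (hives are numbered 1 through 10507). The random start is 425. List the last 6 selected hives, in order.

7614, 8167, 8720, 9273, 9826, 10379

k = N/n = 10507/19 = 553
14th selection = 425 + 13×553 = 7614
15th: 7614 + 553 = 8167
16th: 8167 + 553 = 8720
17th: 8720 + 553 = 9273
18th: 9273 + 553 = 9826
19th: 9826 + 553 = 10379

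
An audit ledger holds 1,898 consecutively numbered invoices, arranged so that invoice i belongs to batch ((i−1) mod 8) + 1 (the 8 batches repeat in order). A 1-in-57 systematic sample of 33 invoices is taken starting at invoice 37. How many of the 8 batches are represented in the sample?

8

Consecutive selections differ by k = 57, so their batch numbers differ by 57 mod 8 = 1.
gcd(57, 8) = 1, so the sample visits 8/1 = 8 distinct residues mod 8.
Start 37 is batch 5; the batches hit are 1, 2, 3, 4, 5, 6, 7, 8.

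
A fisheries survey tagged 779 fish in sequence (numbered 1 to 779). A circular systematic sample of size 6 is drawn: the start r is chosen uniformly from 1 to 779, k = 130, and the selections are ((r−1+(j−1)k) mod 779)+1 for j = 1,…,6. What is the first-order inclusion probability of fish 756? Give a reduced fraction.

6/779

For each position j, as r ranges over 1…779 the j-th selection hits every fish exactly once, so fish 756 is selected for exactly 6 of the 779 starts.
Inclusion probability = 6/779.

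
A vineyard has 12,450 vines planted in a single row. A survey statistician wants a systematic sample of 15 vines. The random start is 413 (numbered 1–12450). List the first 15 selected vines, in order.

k = N/n = 12450/15 = 830
vine 1: 413
vine 2: 413 + 830 = 1243
vine 3: 1243 + 830 = 2073
vine 4: 2073 + 830 = 2903
vine 5: 2903 + 830 = 3733
vine 6: 3733 + 830 = 4563
vine 7: 4563 + 830 = 5393
vine 8: 5393 + 830 = 6223
vine 9: 6223 + 830 = 7053
vine 10: 7053 + 830 = 7883
vine 11: 7883 + 830 = 8713
vine 12: 8713 + 830 = 9543
vine 13: 9543 + 830 = 10373
vine 14: 10373 + 830 = 11203
vine 15: 11203 + 830 = 12033

413, 1243, 2073, 2903, 3733, 4563, 5393, 6223, 7053, 7883, 8713, 9543, 10373, 11203, 12033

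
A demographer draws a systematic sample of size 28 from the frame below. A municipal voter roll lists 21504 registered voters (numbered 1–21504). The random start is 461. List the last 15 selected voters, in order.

10445, 11213, 11981, 12749, 13517, 14285, 15053, 15821, 16589, 17357, 18125, 18893, 19661, 20429, 21197

k = N/n = 21504/28 = 768
14th selection = 461 + 13×768 = 10445
15th: 10445 + 768 = 11213
16th: 11213 + 768 = 11981
17th: 11981 + 768 = 12749
18th: 12749 + 768 = 13517
19th: 13517 + 768 = 14285
20th: 14285 + 768 = 15053
21st: 15053 + 768 = 15821
22nd: 15821 + 768 = 16589
23rd: 16589 + 768 = 17357
24th: 17357 + 768 = 18125
25th: 18125 + 768 = 18893
26th: 18893 + 768 = 19661
27th: 19661 + 768 = 20429
28th: 20429 + 768 = 21197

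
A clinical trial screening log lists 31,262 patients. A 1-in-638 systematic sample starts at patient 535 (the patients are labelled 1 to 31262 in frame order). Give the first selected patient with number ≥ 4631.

k = 638
Steps past start: ⌈(4631 − 535)/638⌉ = ⌈4096/638⌉ = 7
Selected patient: 535 + 7×638 = 5001

5001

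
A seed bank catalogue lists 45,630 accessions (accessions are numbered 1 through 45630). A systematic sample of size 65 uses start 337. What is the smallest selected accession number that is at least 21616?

22099

k = 45630/65 = 702
Steps past start: ⌈(21616 − 337)/702⌉ = ⌈21279/702⌉ = 31
Selected accession: 337 + 31×702 = 22099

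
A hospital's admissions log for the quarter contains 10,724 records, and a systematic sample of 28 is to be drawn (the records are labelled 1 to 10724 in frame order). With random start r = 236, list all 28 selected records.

236, 619, 1002, 1385, 1768, 2151, 2534, 2917, 3300, 3683, 4066, 4449, 4832, 5215, 5598, 5981, 6364, 6747, 7130, 7513, 7896, 8279, 8662, 9045, 9428, 9811, 10194, 10577

k = N/n = 10724/28 = 383
record 1: 236
record 2: 236 + 383 = 619
record 3: 619 + 383 = 1002
record 4: 1002 + 383 = 1385
record 5: 1385 + 383 = 1768
record 6: 1768 + 383 = 2151
record 7: 2151 + 383 = 2534
record 8: 2534 + 383 = 2917
record 9: 2917 + 383 = 3300
record 10: 3300 + 383 = 3683
record 11: 3683 + 383 = 4066
record 12: 4066 + 383 = 4449
record 13: 4449 + 383 = 4832
record 14: 4832 + 383 = 5215
record 15: 5215 + 383 = 5598
record 16: 5598 + 383 = 5981
record 17: 5981 + 383 = 6364
record 18: 6364 + 383 = 6747
record 19: 6747 + 383 = 7130
record 20: 7130 + 383 = 7513
record 21: 7513 + 383 = 7896
record 22: 7896 + 383 = 8279
record 23: 8279 + 383 = 8662
record 24: 8662 + 383 = 9045
record 25: 9045 + 383 = 9428
record 26: 9428 + 383 = 9811
record 27: 9811 + 383 = 10194
record 28: 10194 + 383 = 10577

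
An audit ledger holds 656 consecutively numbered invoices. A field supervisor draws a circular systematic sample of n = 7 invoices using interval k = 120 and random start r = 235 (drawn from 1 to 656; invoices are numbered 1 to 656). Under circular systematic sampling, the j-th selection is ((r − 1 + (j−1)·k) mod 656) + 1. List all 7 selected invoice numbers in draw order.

235, 355, 475, 595, 59, 179, 299

Selection 1: 235
Selection 2: 235 + 120 = 355
Selection 3: 355 + 120 = 475
Selection 4: 475 + 120 = 595
Selection 5: 595 + 120 = 715 → 715 − 656 = 59
Selection 6: 59 + 120 = 179
Selection 7: 179 + 120 = 299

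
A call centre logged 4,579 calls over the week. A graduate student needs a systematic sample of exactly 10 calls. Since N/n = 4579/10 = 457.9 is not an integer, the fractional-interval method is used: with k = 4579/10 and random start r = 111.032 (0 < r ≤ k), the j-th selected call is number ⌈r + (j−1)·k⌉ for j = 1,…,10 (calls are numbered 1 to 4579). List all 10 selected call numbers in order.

112, 569, 1027, 1485, 1943, 2401, 2859, 3317, 3775, 4233

j=1: r + 0k = 111.032 → ⌈·⌉ = 112
j=2: r + 1k = 568.932 → ⌈·⌉ = 569
j=3: r + 2k = 1026.832 → ⌈·⌉ = 1027
j=4: r + 3k = 1484.732 → ⌈·⌉ = 1485
j=5: r + 4k = 1942.632 → ⌈·⌉ = 1943
j=6: r + 5k = 2400.532 → ⌈·⌉ = 2401
j=7: r + 6k = 2858.432 → ⌈·⌉ = 2859
j=8: r + 7k = 3316.332 → ⌈·⌉ = 3317
j=9: r + 8k = 3774.232 → ⌈·⌉ = 3775
j=10: r + 9k = 4232.132 → ⌈·⌉ = 4233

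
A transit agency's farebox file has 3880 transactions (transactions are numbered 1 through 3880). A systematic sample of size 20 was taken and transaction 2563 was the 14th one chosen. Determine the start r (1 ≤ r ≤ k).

k = 3880/20 = 194
r = 2563 − (14−1)×194 = 2563 − 2522 = 41

41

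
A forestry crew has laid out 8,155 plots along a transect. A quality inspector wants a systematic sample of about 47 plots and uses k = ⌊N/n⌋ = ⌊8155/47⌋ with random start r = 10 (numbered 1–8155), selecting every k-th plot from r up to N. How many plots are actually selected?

48

k = ⌊8155/47⌋ = 173
Achieved size = ⌊(8155 − 10)/173⌋ + 1 = ⌊8145/173⌋ + 1 = 47 + 1 = 48
(last selection: 10 + 47×173 = 8141 ≤ 8155; next would be 8314 > 8155)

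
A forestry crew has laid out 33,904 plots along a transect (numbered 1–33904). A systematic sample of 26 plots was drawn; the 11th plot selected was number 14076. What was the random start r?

k = 33904/26 = 1304
r = 14076 − (11−1)×1304 = 14076 − 13040 = 1036

1036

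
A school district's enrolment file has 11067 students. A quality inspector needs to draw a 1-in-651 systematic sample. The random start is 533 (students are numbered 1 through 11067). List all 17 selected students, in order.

student 1: 533
student 2: 533 + 651 = 1184
student 3: 1184 + 651 = 1835
student 4: 1835 + 651 = 2486
student 5: 2486 + 651 = 3137
student 6: 3137 + 651 = 3788
student 7: 3788 + 651 = 4439
student 8: 4439 + 651 = 5090
student 9: 5090 + 651 = 5741
student 10: 5741 + 651 = 6392
student 11: 6392 + 651 = 7043
student 12: 7043 + 651 = 7694
student 13: 7694 + 651 = 8345
student 14: 8345 + 651 = 8996
student 15: 8996 + 651 = 9647
student 16: 9647 + 651 = 10298
student 17: 10298 + 651 = 10949

533, 1184, 1835, 2486, 3137, 3788, 4439, 5090, 5741, 6392, 7043, 7694, 8345, 8996, 9647, 10298, 10949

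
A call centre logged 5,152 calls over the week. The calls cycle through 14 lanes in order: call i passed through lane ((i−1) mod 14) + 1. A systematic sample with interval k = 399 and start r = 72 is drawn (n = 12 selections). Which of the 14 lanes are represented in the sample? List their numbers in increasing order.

Consecutive selections differ by k = 399, so their lane numbers differ by 399 mod 14 = 7.
gcd(399, 14) = 7, so the sample visits 14/7 = 2 distinct residues mod 14.
Start 72 is lane 2; the lanes hit are 2, 9.

2, 9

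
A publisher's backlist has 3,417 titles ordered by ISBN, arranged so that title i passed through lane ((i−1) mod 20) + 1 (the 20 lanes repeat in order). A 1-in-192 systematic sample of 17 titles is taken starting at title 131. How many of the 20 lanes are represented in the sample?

5

Consecutive selections differ by k = 192, so their lane numbers differ by 192 mod 20 = 12.
gcd(192, 20) = 4, so the sample visits 20/4 = 5 distinct residues mod 20.
Start 131 is lane 11; the lanes hit are 3, 7, 11, 15, 19.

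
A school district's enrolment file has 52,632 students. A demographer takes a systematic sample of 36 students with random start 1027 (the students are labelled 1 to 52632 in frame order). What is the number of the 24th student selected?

k = 52632/36 = 1462
24th selection = r + (24−1)·k = 1027 + 23×1462 = 1027 + 33626 = 34653

34653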